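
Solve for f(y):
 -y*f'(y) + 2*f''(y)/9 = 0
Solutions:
 f(y) = C1 + C2*erfi(3*y/2)


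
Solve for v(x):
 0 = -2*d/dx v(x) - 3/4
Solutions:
 v(x) = C1 - 3*x/8


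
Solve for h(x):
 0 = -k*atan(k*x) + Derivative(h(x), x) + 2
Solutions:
 h(x) = C1 + k*Piecewise((x*atan(k*x) - log(k^2*x^2 + 1)/(2*k), Ne(k, 0)), (0, True)) - 2*x


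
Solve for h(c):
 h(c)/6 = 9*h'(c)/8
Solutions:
 h(c) = C1*exp(4*c/27)


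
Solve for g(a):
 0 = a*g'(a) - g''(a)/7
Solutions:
 g(a) = C1 + C2*erfi(sqrt(14)*a/2)


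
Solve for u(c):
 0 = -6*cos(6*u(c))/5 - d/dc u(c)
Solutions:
 6*c/5 - log(sin(6*u(c)) - 1)/12 + log(sin(6*u(c)) + 1)/12 = C1


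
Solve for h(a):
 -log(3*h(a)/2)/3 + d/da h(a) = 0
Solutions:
 3*Integral(1/(-log(_y) - log(3) + log(2)), (_y, h(a))) = C1 - a


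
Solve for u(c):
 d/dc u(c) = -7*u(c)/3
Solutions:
 u(c) = C1*exp(-7*c/3)


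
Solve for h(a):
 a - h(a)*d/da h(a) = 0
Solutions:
 h(a) = -sqrt(C1 + a^2)
 h(a) = sqrt(C1 + a^2)


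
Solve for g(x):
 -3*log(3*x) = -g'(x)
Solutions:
 g(x) = C1 + 3*x*log(x) - 3*x + x*log(27)


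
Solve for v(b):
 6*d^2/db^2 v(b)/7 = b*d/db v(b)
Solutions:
 v(b) = C1 + C2*erfi(sqrt(21)*b/6)


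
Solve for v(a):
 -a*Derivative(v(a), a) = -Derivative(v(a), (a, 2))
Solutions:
 v(a) = C1 + C2*erfi(sqrt(2)*a/2)


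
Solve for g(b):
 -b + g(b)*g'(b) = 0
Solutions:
 g(b) = -sqrt(C1 + b^2)
 g(b) = sqrt(C1 + b^2)


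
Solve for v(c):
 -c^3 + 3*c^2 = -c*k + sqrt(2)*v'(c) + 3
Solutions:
 v(c) = C1 - sqrt(2)*c^4/8 + sqrt(2)*c^3/2 + sqrt(2)*c^2*k/4 - 3*sqrt(2)*c/2


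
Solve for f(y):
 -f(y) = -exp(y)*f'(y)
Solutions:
 f(y) = C1*exp(-exp(-y))


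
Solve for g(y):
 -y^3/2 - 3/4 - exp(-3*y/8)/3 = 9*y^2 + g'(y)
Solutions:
 g(y) = C1 - y^4/8 - 3*y^3 - 3*y/4 + 8*exp(-3*y/8)/9


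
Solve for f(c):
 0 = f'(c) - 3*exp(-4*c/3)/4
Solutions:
 f(c) = C1 - 9*exp(-4*c/3)/16


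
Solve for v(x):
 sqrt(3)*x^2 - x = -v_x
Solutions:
 v(x) = C1 - sqrt(3)*x^3/3 + x^2/2


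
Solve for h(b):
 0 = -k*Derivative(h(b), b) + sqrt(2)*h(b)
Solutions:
 h(b) = C1*exp(sqrt(2)*b/k)


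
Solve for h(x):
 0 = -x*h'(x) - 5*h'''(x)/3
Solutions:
 h(x) = C1 + Integral(C2*airyai(-3^(1/3)*5^(2/3)*x/5) + C3*airybi(-3^(1/3)*5^(2/3)*x/5), x)


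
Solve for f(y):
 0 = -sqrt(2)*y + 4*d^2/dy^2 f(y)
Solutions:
 f(y) = C1 + C2*y + sqrt(2)*y^3/24


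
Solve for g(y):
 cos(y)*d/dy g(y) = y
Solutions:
 g(y) = C1 + Integral(y/cos(y), y)


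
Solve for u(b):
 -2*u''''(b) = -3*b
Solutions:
 u(b) = C1 + C2*b + C3*b^2 + C4*b^3 + b^5/80


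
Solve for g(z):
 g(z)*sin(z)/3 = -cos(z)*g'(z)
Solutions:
 g(z) = C1*cos(z)^(1/3)


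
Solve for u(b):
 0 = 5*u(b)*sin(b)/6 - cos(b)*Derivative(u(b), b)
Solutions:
 u(b) = C1/cos(b)^(5/6)


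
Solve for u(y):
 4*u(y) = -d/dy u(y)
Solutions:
 u(y) = C1*exp(-4*y)


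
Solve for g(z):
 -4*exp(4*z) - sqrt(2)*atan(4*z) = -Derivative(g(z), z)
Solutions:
 g(z) = C1 + sqrt(2)*(z*atan(4*z) - log(16*z^2 + 1)/8) + exp(4*z)


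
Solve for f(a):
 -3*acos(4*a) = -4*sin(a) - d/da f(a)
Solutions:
 f(a) = C1 + 3*a*acos(4*a) - 3*sqrt(1 - 16*a^2)/4 + 4*cos(a)


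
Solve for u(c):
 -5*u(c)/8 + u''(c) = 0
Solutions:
 u(c) = C1*exp(-sqrt(10)*c/4) + C2*exp(sqrt(10)*c/4)


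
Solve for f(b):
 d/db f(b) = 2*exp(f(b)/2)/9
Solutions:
 f(b) = 2*log(-1/(C1 + 2*b)) + 2*log(18)


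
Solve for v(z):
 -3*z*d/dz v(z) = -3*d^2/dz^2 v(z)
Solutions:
 v(z) = C1 + C2*erfi(sqrt(2)*z/2)


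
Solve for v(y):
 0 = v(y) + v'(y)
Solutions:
 v(y) = C1*exp(-y)


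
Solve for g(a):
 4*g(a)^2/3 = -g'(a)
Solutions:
 g(a) = 3/(C1 + 4*a)


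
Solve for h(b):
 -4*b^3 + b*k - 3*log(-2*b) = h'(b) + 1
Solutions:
 h(b) = C1 - b^4 + b^2*k/2 - 3*b*log(-b) + b*(2 - 3*log(2))


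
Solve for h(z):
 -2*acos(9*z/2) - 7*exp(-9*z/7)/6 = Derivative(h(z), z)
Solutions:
 h(z) = C1 - 2*z*acos(9*z/2) + 2*sqrt(4 - 81*z^2)/9 + 49*exp(-9*z/7)/54


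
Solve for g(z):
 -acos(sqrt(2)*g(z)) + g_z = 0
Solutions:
 Integral(1/acos(sqrt(2)*_y), (_y, g(z))) = C1 + z


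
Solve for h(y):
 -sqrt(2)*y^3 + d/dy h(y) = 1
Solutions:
 h(y) = C1 + sqrt(2)*y^4/4 + y


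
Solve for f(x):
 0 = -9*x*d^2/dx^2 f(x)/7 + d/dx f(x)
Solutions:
 f(x) = C1 + C2*x^(16/9)


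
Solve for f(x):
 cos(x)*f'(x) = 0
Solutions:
 f(x) = C1


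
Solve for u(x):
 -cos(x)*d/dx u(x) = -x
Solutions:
 u(x) = C1 + Integral(x/cos(x), x)


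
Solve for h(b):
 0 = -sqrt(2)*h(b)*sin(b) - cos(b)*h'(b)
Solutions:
 h(b) = C1*cos(b)^(sqrt(2))


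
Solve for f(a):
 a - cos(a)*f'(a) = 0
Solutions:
 f(a) = C1 + Integral(a/cos(a), a)


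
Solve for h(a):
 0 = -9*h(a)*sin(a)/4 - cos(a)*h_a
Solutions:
 h(a) = C1*cos(a)^(9/4)


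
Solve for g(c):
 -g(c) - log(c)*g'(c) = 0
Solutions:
 g(c) = C1*exp(-li(c))


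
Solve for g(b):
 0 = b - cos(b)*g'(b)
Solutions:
 g(b) = C1 + Integral(b/cos(b), b)


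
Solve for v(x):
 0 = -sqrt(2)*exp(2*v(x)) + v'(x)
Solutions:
 v(x) = log(-sqrt(-1/(C1 + sqrt(2)*x))) - log(2)/2
 v(x) = log(-1/(C1 + sqrt(2)*x))/2 - log(2)/2


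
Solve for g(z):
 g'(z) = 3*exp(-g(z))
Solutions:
 g(z) = log(C1 + 3*z)


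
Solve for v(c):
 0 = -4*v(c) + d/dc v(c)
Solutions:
 v(c) = C1*exp(4*c)


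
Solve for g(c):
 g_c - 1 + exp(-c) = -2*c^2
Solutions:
 g(c) = C1 - 2*c^3/3 + c + exp(-c)


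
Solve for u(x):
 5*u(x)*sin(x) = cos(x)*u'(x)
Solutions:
 u(x) = C1/cos(x)^5


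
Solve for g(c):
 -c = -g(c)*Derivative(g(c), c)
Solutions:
 g(c) = -sqrt(C1 + c^2)
 g(c) = sqrt(C1 + c^2)


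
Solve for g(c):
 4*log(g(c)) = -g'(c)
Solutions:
 li(g(c)) = C1 - 4*c


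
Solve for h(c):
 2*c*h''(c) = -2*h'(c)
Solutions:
 h(c) = C1 + C2*log(c)


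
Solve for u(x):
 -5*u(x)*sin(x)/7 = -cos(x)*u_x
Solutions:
 u(x) = C1/cos(x)^(5/7)


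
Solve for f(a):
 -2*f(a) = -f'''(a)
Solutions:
 f(a) = C3*exp(2^(1/3)*a) + (C1*sin(2^(1/3)*sqrt(3)*a/2) + C2*cos(2^(1/3)*sqrt(3)*a/2))*exp(-2^(1/3)*a/2)


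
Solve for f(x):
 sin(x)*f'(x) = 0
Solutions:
 f(x) = C1


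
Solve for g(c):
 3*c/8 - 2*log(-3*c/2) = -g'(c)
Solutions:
 g(c) = C1 - 3*c^2/16 + 2*c*log(-c) + 2*c*(-1 - log(2) + log(3))


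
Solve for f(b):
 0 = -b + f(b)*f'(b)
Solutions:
 f(b) = -sqrt(C1 + b^2)
 f(b) = sqrt(C1 + b^2)


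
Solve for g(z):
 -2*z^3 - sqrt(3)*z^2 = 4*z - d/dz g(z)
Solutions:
 g(z) = C1 + z^4/2 + sqrt(3)*z^3/3 + 2*z^2


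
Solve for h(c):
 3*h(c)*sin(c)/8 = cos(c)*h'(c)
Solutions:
 h(c) = C1/cos(c)^(3/8)


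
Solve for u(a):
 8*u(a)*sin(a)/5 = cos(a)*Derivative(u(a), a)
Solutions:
 u(a) = C1/cos(a)^(8/5)


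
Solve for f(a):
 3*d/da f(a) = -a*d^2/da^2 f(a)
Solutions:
 f(a) = C1 + C2/a^2


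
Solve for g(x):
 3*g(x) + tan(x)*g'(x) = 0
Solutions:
 g(x) = C1/sin(x)^3


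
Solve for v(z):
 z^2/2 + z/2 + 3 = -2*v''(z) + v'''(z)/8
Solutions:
 v(z) = C1 + C2*z + C3*exp(16*z) - z^4/48 - 3*z^3/64 - 777*z^2/1024


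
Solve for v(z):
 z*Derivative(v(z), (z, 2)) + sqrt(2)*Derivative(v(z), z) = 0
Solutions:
 v(z) = C1 + C2*z^(1 - sqrt(2))


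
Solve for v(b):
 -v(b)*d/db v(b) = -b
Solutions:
 v(b) = -sqrt(C1 + b^2)
 v(b) = sqrt(C1 + b^2)


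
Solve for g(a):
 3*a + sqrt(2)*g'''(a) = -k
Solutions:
 g(a) = C1 + C2*a + C3*a^2 - sqrt(2)*a^4/16 - sqrt(2)*a^3*k/12


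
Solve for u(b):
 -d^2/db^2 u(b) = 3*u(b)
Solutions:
 u(b) = C1*sin(sqrt(3)*b) + C2*cos(sqrt(3)*b)


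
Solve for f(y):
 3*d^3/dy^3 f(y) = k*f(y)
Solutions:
 f(y) = C1*exp(3^(2/3)*k^(1/3)*y/3) + C2*exp(k^(1/3)*y*(-3^(2/3) + 3*3^(1/6)*I)/6) + C3*exp(-k^(1/3)*y*(3^(2/3) + 3*3^(1/6)*I)/6)


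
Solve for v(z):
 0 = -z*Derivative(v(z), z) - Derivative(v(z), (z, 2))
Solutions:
 v(z) = C1 + C2*erf(sqrt(2)*z/2)


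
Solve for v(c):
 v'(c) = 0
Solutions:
 v(c) = C1


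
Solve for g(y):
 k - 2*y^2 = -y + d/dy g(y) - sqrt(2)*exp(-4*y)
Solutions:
 g(y) = C1 + k*y - 2*y^3/3 + y^2/2 - sqrt(2)*exp(-4*y)/4


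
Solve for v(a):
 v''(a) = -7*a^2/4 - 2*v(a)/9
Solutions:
 v(a) = C1*sin(sqrt(2)*a/3) + C2*cos(sqrt(2)*a/3) - 63*a^2/8 + 567/8


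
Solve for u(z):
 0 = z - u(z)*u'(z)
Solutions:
 u(z) = -sqrt(C1 + z^2)
 u(z) = sqrt(C1 + z^2)


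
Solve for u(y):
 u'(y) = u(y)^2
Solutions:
 u(y) = -1/(C1 + y)


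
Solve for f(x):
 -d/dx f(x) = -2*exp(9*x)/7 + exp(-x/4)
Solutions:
 f(x) = C1 + 2*exp(9*x)/63 + 4*exp(-x/4)


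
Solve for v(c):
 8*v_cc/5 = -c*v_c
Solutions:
 v(c) = C1 + C2*erf(sqrt(5)*c/4)


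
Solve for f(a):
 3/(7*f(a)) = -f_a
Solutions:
 f(a) = -sqrt(C1 - 42*a)/7
 f(a) = sqrt(C1 - 42*a)/7


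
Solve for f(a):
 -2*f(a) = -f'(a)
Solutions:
 f(a) = C1*exp(2*a)


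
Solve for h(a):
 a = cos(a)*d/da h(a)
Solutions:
 h(a) = C1 + Integral(a/cos(a), a)


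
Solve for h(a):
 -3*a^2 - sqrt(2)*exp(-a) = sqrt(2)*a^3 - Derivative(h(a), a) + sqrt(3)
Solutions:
 h(a) = C1 + sqrt(2)*a^4/4 + a^3 + sqrt(3)*a - sqrt(2)*exp(-a)


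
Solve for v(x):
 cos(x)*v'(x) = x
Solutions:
 v(x) = C1 + Integral(x/cos(x), x)


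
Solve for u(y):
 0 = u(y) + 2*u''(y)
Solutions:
 u(y) = C1*sin(sqrt(2)*y/2) + C2*cos(sqrt(2)*y/2)


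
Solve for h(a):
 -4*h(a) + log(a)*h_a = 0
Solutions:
 h(a) = C1*exp(4*li(a))


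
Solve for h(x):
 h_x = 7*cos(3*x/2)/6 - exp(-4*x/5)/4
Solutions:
 h(x) = C1 + 7*sin(3*x/2)/9 + 5*exp(-4*x/5)/16


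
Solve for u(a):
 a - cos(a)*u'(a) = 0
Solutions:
 u(a) = C1 + Integral(a/cos(a), a)


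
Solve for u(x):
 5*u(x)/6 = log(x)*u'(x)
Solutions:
 u(x) = C1*exp(5*li(x)/6)


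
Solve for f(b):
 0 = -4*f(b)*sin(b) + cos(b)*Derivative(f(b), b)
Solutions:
 f(b) = C1/cos(b)^4


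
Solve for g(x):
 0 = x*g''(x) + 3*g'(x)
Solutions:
 g(x) = C1 + C2/x^2


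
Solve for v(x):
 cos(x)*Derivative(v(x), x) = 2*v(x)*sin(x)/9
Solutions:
 v(x) = C1/cos(x)^(2/9)


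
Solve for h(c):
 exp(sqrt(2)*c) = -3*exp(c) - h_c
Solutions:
 h(c) = C1 - 3*exp(c) - sqrt(2)*exp(sqrt(2)*c)/2


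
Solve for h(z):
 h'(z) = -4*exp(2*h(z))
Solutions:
 h(z) = log(-sqrt(-1/(C1 - 4*z))) - log(2)/2
 h(z) = log(-1/(C1 - 4*z))/2 - log(2)/2


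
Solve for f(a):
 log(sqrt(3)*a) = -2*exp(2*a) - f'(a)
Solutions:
 f(a) = C1 - a*log(a) + a*(1 - log(3)/2) - exp(2*a)


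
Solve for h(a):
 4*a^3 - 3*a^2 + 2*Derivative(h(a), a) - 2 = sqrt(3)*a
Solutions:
 h(a) = C1 - a^4/2 + a^3/2 + sqrt(3)*a^2/4 + a


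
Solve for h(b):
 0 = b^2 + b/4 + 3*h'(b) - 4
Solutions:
 h(b) = C1 - b^3/9 - b^2/24 + 4*b/3


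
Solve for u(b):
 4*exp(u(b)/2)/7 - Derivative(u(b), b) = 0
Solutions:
 u(b) = 2*log(-1/(C1 + 4*b)) + 2*log(14)


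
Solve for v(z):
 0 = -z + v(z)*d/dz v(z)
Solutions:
 v(z) = -sqrt(C1 + z^2)
 v(z) = sqrt(C1 + z^2)


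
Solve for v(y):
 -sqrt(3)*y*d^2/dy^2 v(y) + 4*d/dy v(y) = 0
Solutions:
 v(y) = C1 + C2*y^(1 + 4*sqrt(3)/3)


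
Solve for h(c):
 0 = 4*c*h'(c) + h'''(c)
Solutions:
 h(c) = C1 + Integral(C2*airyai(-2^(2/3)*c) + C3*airybi(-2^(2/3)*c), c)


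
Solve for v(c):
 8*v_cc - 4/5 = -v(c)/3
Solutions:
 v(c) = C1*sin(sqrt(6)*c/12) + C2*cos(sqrt(6)*c/12) + 12/5


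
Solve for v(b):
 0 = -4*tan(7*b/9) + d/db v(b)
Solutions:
 v(b) = C1 - 36*log(cos(7*b/9))/7


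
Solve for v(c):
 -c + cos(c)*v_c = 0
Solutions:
 v(c) = C1 + Integral(c/cos(c), c)


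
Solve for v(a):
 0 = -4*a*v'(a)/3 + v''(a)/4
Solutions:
 v(a) = C1 + C2*erfi(2*sqrt(6)*a/3)


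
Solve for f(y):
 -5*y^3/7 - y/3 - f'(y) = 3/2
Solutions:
 f(y) = C1 - 5*y^4/28 - y^2/6 - 3*y/2


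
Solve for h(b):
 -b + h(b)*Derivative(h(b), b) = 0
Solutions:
 h(b) = -sqrt(C1 + b^2)
 h(b) = sqrt(C1 + b^2)


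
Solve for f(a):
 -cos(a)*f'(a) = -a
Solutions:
 f(a) = C1 + Integral(a/cos(a), a)


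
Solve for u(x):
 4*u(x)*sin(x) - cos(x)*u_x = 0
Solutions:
 u(x) = C1/cos(x)^4


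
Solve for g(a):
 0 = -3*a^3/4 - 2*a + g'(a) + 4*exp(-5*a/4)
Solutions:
 g(a) = C1 + 3*a^4/16 + a^2 + 16*exp(-5*a/4)/5


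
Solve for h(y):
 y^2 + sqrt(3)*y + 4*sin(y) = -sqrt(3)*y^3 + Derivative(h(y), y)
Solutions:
 h(y) = C1 + sqrt(3)*y^4/4 + y^3/3 + sqrt(3)*y^2/2 - 4*cos(y)


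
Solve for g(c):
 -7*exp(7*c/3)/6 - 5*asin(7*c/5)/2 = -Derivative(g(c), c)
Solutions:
 g(c) = C1 + 5*c*asin(7*c/5)/2 + 5*sqrt(25 - 49*c^2)/14 + exp(7*c/3)/2


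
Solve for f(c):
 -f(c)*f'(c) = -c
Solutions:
 f(c) = -sqrt(C1 + c^2)
 f(c) = sqrt(C1 + c^2)


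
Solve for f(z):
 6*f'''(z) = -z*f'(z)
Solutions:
 f(z) = C1 + Integral(C2*airyai(-6^(2/3)*z/6) + C3*airybi(-6^(2/3)*z/6), z)


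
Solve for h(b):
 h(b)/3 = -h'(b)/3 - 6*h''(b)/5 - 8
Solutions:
 h(b) = (C1*sin(sqrt(335)*b/36) + C2*cos(sqrt(335)*b/36))*exp(-5*b/36) - 24


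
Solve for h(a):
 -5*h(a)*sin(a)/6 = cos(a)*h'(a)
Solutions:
 h(a) = C1*cos(a)^(5/6)


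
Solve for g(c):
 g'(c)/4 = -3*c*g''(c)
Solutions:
 g(c) = C1 + C2*c^(11/12)


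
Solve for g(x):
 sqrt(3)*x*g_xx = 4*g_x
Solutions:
 g(x) = C1 + C2*x^(1 + 4*sqrt(3)/3)


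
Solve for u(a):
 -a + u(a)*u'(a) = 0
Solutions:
 u(a) = -sqrt(C1 + a^2)
 u(a) = sqrt(C1 + a^2)


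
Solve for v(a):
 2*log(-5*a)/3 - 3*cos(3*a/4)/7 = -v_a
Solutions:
 v(a) = C1 - 2*a*log(-a)/3 - 2*a*log(5)/3 + 2*a/3 + 4*sin(3*a/4)/7


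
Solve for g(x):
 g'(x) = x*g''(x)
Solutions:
 g(x) = C1 + C2*x^2


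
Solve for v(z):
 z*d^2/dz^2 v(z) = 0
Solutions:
 v(z) = C1 + C2*z


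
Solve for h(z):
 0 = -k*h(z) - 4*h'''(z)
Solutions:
 h(z) = C1*exp(2^(1/3)*z*(-k)^(1/3)/2) + C2*exp(2^(1/3)*z*(-k)^(1/3)*(-1 + sqrt(3)*I)/4) + C3*exp(-2^(1/3)*z*(-k)^(1/3)*(1 + sqrt(3)*I)/4)


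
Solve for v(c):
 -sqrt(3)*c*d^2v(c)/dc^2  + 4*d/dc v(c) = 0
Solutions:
 v(c) = C1 + C2*c^(1 + 4*sqrt(3)/3)


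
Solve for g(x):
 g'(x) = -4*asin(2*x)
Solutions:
 g(x) = C1 - 4*x*asin(2*x) - 2*sqrt(1 - 4*x^2)


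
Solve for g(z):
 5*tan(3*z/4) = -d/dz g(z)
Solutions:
 g(z) = C1 + 20*log(cos(3*z/4))/3


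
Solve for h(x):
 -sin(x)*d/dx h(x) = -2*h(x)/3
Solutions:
 h(x) = C1*(cos(x) - 1)^(1/3)/(cos(x) + 1)^(1/3)


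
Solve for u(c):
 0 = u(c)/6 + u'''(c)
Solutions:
 u(c) = C3*exp(-6^(2/3)*c/6) + (C1*sin(2^(2/3)*3^(1/6)*c/4) + C2*cos(2^(2/3)*3^(1/6)*c/4))*exp(6^(2/3)*c/12)


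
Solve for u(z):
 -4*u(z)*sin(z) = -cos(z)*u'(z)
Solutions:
 u(z) = C1/cos(z)^4


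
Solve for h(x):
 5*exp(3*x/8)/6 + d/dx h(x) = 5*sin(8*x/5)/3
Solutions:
 h(x) = C1 - 20*exp(3*x/8)/9 - 25*cos(8*x/5)/24


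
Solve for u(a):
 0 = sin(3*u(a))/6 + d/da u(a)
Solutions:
 u(a) = -acos((-C1 - exp(a))/(C1 - exp(a)))/3 + 2*pi/3
 u(a) = acos((-C1 - exp(a))/(C1 - exp(a)))/3


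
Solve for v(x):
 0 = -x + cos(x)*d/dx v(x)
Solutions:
 v(x) = C1 + Integral(x/cos(x), x)


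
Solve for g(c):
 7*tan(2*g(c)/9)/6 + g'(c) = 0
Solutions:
 g(c) = -9*asin(C1*exp(-7*c/27))/2 + 9*pi/2
 g(c) = 9*asin(C1*exp(-7*c/27))/2


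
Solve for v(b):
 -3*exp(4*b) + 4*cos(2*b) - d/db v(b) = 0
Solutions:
 v(b) = C1 - 3*exp(4*b)/4 + 2*sin(2*b)


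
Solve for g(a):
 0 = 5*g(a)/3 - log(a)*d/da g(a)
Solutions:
 g(a) = C1*exp(5*li(a)/3)


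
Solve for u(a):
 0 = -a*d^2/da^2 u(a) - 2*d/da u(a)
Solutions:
 u(a) = C1 + C2/a


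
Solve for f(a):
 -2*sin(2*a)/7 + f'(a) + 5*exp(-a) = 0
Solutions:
 f(a) = C1 - cos(2*a)/7 + 5*exp(-a)


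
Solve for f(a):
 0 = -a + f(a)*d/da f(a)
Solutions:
 f(a) = -sqrt(C1 + a^2)
 f(a) = sqrt(C1 + a^2)


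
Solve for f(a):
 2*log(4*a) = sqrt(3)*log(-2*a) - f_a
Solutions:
 f(a) = C1 - a*(2 - sqrt(3))*log(a) + a*(-4*log(2) - sqrt(3) + sqrt(3)*log(2) + 2 + sqrt(3)*I*pi)


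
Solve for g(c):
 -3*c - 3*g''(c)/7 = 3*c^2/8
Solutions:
 g(c) = C1 + C2*c - 7*c^4/96 - 7*c^3/6


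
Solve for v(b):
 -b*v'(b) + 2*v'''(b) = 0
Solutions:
 v(b) = C1 + Integral(C2*airyai(2^(2/3)*b/2) + C3*airybi(2^(2/3)*b/2), b)


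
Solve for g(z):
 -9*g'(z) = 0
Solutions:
 g(z) = C1


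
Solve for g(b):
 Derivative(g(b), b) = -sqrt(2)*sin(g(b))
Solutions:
 g(b) = -acos((-C1 - exp(2*sqrt(2)*b))/(C1 - exp(2*sqrt(2)*b))) + 2*pi
 g(b) = acos((-C1 - exp(2*sqrt(2)*b))/(C1 - exp(2*sqrt(2)*b)))


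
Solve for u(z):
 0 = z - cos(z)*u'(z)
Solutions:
 u(z) = C1 + Integral(z/cos(z), z)


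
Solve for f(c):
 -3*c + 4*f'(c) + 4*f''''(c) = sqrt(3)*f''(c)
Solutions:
 f(c) = C1 + C2*exp(c*(2^(1/3)*3^(5/6)/(sqrt(9 - sqrt(3)/16) + 3)^(1/3) + 2*6^(2/3)*(sqrt(9 - sqrt(3)/16) + 3)^(1/3))/24)*sin(2^(1/3)*c*(-2*2^(1/3)*sqrt(3)*(sqrt(729 - 81*sqrt(3)/16) + 27)^(1/3) + 9/(sqrt(729 - 81*sqrt(3)/16) + 27)^(1/3))/24) + C3*exp(c*(2^(1/3)*3^(5/6)/(sqrt(9 - sqrt(3)/16) + 3)^(1/3) + 2*6^(2/3)*(sqrt(9 - sqrt(3)/16) + 3)^(1/3))/24)*cos(2^(1/3)*c*(-2*2^(1/3)*sqrt(3)*(sqrt(729 - 81*sqrt(3)/16) + 27)^(1/3) + 9/(sqrt(729 - 81*sqrt(3)/16) + 27)^(1/3))/24) + C4*exp(-c*(2^(1/3)*3^(5/6)/(sqrt(9 - sqrt(3)/16) + 3)^(1/3) + 2*6^(2/3)*(sqrt(9 - sqrt(3)/16) + 3)^(1/3))/12) + 3*c^2/8 + 3*sqrt(3)*c/16


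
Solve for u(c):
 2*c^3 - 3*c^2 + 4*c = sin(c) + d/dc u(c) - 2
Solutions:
 u(c) = C1 + c^4/2 - c^3 + 2*c^2 + 2*c + cos(c)


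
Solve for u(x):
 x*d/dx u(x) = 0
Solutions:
 u(x) = C1


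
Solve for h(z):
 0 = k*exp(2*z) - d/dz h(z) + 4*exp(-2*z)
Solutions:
 h(z) = C1 + k*exp(2*z)/2 - 2*exp(-2*z)


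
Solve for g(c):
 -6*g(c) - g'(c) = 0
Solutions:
 g(c) = C1*exp(-6*c)


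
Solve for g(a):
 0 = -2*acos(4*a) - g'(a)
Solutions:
 g(a) = C1 - 2*a*acos(4*a) + sqrt(1 - 16*a^2)/2


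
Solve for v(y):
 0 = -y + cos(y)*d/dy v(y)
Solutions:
 v(y) = C1 + Integral(y/cos(y), y)


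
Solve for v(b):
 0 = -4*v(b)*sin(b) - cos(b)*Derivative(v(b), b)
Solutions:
 v(b) = C1*cos(b)^4


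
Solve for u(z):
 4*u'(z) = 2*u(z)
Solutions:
 u(z) = C1*exp(z/2)


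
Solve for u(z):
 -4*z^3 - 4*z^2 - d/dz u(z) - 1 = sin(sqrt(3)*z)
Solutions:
 u(z) = C1 - z^4 - 4*z^3/3 - z + sqrt(3)*cos(sqrt(3)*z)/3


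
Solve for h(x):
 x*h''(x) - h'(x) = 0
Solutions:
 h(x) = C1 + C2*x^2


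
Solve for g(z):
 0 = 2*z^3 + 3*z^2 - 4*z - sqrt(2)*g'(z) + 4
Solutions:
 g(z) = C1 + sqrt(2)*z^4/4 + sqrt(2)*z^3/2 - sqrt(2)*z^2 + 2*sqrt(2)*z


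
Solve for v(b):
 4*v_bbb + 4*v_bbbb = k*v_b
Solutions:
 v(b) = C1 + C2*exp(-b*((-27*k/8 + sqrt((8 - 27*k)^2/16 - 4)/2 + 1)^(1/3) + 1 + (-27*k/8 + sqrt((8 - 27*k)^2/16 - 4)/2 + 1)^(-1/3))/3) + C3*exp(b*((-27*k/8 + sqrt((8 - 27*k)^2/16 - 4)/2 + 1)^(1/3) - sqrt(3)*I*(-27*k/8 + sqrt((8 - 27*k)^2/16 - 4)/2 + 1)^(1/3) - 2 - 4/((-1 + sqrt(3)*I)*(-27*k/8 + sqrt((8 - 27*k)^2/16 - 4)/2 + 1)^(1/3)))/6) + C4*exp(b*((-27*k/8 + sqrt((8 - 27*k)^2/16 - 4)/2 + 1)^(1/3) + sqrt(3)*I*(-27*k/8 + sqrt((8 - 27*k)^2/16 - 4)/2 + 1)^(1/3) - 2 + 4/((1 + sqrt(3)*I)*(-27*k/8 + sqrt((8 - 27*k)^2/16 - 4)/2 + 1)^(1/3)))/6)


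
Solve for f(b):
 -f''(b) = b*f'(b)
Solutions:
 f(b) = C1 + C2*erf(sqrt(2)*b/2)


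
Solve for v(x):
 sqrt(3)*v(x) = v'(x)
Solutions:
 v(x) = C1*exp(sqrt(3)*x)


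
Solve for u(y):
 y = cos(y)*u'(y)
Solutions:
 u(y) = C1 + Integral(y/cos(y), y)


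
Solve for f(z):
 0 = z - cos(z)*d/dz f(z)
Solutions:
 f(z) = C1 + Integral(z/cos(z), z)


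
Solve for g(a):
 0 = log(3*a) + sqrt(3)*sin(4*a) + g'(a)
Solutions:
 g(a) = C1 - a*log(a) - a*log(3) + a + sqrt(3)*cos(4*a)/4


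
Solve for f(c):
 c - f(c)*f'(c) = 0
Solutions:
 f(c) = -sqrt(C1 + c^2)
 f(c) = sqrt(C1 + c^2)


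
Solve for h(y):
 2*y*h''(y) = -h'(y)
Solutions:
 h(y) = C1 + C2*sqrt(y)


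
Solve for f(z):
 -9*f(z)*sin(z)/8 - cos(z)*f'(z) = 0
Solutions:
 f(z) = C1*cos(z)^(9/8)


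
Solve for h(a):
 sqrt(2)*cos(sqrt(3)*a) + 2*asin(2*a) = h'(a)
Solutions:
 h(a) = C1 + 2*a*asin(2*a) + sqrt(1 - 4*a^2) + sqrt(6)*sin(sqrt(3)*a)/3


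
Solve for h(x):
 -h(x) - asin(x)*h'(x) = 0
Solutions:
 h(x) = C1*exp(-Integral(1/asin(x), x))


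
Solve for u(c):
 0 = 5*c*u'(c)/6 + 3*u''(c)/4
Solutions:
 u(c) = C1 + C2*erf(sqrt(5)*c/3)


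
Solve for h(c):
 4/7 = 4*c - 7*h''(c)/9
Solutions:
 h(c) = C1 + C2*c + 6*c^3/7 - 18*c^2/49


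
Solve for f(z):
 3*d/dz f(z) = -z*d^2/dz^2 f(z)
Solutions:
 f(z) = C1 + C2/z^2


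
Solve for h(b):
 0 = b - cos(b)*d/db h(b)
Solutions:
 h(b) = C1 + Integral(b/cos(b), b)


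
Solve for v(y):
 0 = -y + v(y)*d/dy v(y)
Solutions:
 v(y) = -sqrt(C1 + y^2)
 v(y) = sqrt(C1 + y^2)


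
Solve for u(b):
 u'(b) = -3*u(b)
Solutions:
 u(b) = C1*exp(-3*b)


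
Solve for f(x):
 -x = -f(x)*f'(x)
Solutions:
 f(x) = -sqrt(C1 + x^2)
 f(x) = sqrt(C1 + x^2)


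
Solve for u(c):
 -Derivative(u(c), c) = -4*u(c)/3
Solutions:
 u(c) = C1*exp(4*c/3)


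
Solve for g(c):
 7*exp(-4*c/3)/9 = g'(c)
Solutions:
 g(c) = C1 - 7*exp(-4*c/3)/12


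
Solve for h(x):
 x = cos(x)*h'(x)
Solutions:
 h(x) = C1 + Integral(x/cos(x), x)


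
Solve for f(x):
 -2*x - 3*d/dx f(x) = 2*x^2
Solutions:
 f(x) = C1 - 2*x^3/9 - x^2/3


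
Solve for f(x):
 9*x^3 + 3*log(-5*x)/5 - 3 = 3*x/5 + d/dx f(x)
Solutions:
 f(x) = C1 + 9*x^4/4 - 3*x^2/10 + 3*x*log(-x)/5 + 3*x*(-6 + log(5))/5


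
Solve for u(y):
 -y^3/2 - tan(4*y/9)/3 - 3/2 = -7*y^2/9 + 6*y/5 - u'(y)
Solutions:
 u(y) = C1 + y^4/8 - 7*y^3/27 + 3*y^2/5 + 3*y/2 - 3*log(cos(4*y/9))/4


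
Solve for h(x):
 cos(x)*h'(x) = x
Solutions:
 h(x) = C1 + Integral(x/cos(x), x)


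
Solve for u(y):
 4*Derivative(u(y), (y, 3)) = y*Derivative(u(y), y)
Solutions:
 u(y) = C1 + Integral(C2*airyai(2^(1/3)*y/2) + C3*airybi(2^(1/3)*y/2), y)


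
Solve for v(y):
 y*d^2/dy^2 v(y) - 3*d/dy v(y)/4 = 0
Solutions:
 v(y) = C1 + C2*y^(7/4)


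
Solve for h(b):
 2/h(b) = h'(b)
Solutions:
 h(b) = -sqrt(C1 + 4*b)
 h(b) = sqrt(C1 + 4*b)


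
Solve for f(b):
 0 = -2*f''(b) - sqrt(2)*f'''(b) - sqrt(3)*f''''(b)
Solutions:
 f(b) = C1 + C2*b + (C3*sin(sqrt(6)*b*sqrt(-1 + 4*sqrt(3))/6) + C4*cos(sqrt(6)*b*sqrt(-1 + 4*sqrt(3))/6))*exp(-sqrt(6)*b/6)


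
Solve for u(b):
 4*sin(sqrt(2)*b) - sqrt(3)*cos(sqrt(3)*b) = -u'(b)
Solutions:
 u(b) = C1 + sin(sqrt(3)*b) + 2*sqrt(2)*cos(sqrt(2)*b)


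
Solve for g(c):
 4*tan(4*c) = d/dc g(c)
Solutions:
 g(c) = C1 - log(cos(4*c))


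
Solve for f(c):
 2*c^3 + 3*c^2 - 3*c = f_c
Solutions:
 f(c) = C1 + c^4/2 + c^3 - 3*c^2/2


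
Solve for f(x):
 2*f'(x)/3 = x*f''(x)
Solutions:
 f(x) = C1 + C2*x^(5/3)


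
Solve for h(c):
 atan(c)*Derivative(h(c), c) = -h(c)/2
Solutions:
 h(c) = C1*exp(-Integral(1/atan(c), c)/2)


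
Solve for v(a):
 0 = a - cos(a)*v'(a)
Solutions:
 v(a) = C1 + Integral(a/cos(a), a)


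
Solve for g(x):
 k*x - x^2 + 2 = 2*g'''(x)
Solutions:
 g(x) = C1 + C2*x + C3*x^2 + k*x^4/48 - x^5/120 + x^3/6


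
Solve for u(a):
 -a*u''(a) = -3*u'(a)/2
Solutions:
 u(a) = C1 + C2*a^(5/2)


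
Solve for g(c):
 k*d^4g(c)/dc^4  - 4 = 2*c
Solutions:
 g(c) = C1 + C2*c + C3*c^2 + C4*c^3 + c^5/(60*k) + c^4/(6*k)


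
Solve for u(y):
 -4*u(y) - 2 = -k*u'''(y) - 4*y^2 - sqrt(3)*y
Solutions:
 u(y) = C1*exp(2^(2/3)*y*(1/k)^(1/3)) + C2*exp(2^(2/3)*y*(-1 + sqrt(3)*I)*(1/k)^(1/3)/2) + C3*exp(-2^(2/3)*y*(1 + sqrt(3)*I)*(1/k)^(1/3)/2) + y^2 + sqrt(3)*y/4 - 1/2


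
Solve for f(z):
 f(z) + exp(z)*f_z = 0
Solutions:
 f(z) = C1*exp(exp(-z))


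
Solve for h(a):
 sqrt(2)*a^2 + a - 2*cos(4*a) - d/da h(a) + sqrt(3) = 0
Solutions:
 h(a) = C1 + sqrt(2)*a^3/3 + a^2/2 + sqrt(3)*a - sin(4*a)/2


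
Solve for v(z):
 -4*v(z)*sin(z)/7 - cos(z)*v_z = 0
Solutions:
 v(z) = C1*cos(z)^(4/7)


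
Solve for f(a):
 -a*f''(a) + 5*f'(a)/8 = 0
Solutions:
 f(a) = C1 + C2*a^(13/8)


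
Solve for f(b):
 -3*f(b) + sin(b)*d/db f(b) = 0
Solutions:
 f(b) = C1*(cos(b) - 1)^(3/2)/(cos(b) + 1)^(3/2)


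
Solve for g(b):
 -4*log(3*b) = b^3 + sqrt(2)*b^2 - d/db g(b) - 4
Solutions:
 g(b) = C1 + b^4/4 + sqrt(2)*b^3/3 + 4*b*log(b) - 8*b + b*log(81)


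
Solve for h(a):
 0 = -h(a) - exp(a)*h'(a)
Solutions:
 h(a) = C1*exp(exp(-a))


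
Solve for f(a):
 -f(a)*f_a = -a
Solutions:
 f(a) = -sqrt(C1 + a^2)
 f(a) = sqrt(C1 + a^2)


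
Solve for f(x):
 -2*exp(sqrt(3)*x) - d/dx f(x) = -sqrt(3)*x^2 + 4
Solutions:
 f(x) = C1 + sqrt(3)*x^3/3 - 4*x - 2*sqrt(3)*exp(sqrt(3)*x)/3


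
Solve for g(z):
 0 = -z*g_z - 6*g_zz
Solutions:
 g(z) = C1 + C2*erf(sqrt(3)*z/6)


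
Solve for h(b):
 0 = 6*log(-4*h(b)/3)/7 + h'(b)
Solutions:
 7*Integral(1/(log(-_y) - log(3) + 2*log(2)), (_y, h(b)))/6 = C1 - b


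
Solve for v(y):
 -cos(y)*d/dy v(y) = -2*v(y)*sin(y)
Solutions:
 v(y) = C1/cos(y)^2


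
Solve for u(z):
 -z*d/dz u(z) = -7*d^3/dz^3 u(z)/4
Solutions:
 u(z) = C1 + Integral(C2*airyai(14^(2/3)*z/7) + C3*airybi(14^(2/3)*z/7), z)


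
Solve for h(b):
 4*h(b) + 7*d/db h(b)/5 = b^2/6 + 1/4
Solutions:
 h(b) = C1*exp(-20*b/7) + b^2/24 - 7*b/240 + 349/4800


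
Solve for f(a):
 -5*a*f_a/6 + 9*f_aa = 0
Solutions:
 f(a) = C1 + C2*erfi(sqrt(15)*a/18)


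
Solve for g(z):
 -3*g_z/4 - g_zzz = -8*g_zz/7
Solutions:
 g(z) = C1 + (C2*sin(sqrt(83)*z/14) + C3*cos(sqrt(83)*z/14))*exp(4*z/7)


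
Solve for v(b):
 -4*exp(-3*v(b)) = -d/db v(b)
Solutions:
 v(b) = log(C1 + 12*b)/3
 v(b) = log((-3^(1/3) - 3^(5/6)*I)*(C1 + 4*b)^(1/3)/2)
 v(b) = log((-3^(1/3) + 3^(5/6)*I)*(C1 + 4*b)^(1/3)/2)


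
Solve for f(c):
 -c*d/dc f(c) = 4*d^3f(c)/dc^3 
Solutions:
 f(c) = C1 + Integral(C2*airyai(-2^(1/3)*c/2) + C3*airybi(-2^(1/3)*c/2), c)


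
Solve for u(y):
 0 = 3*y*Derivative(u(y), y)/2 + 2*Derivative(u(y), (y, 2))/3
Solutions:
 u(y) = C1 + C2*erf(3*sqrt(2)*y/4)


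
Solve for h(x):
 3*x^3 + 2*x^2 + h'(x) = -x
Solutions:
 h(x) = C1 - 3*x^4/4 - 2*x^3/3 - x^2/2


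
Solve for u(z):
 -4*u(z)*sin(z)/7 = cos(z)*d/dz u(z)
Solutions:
 u(z) = C1*cos(z)^(4/7)


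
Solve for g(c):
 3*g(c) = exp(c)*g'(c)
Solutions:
 g(c) = C1*exp(-3*exp(-c))


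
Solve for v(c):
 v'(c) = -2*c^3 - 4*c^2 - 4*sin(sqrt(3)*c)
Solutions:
 v(c) = C1 - c^4/2 - 4*c^3/3 + 4*sqrt(3)*cos(sqrt(3)*c)/3


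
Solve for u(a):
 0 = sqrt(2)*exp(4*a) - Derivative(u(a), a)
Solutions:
 u(a) = C1 + sqrt(2)*exp(4*a)/4


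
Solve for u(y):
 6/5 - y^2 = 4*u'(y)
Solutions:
 u(y) = C1 - y^3/12 + 3*y/10


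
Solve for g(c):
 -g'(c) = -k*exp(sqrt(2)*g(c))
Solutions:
 g(c) = sqrt(2)*(2*log(-1/(C1 + c*k)) - log(2))/4


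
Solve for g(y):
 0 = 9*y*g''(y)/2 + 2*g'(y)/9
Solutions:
 g(y) = C1 + C2*y^(77/81)


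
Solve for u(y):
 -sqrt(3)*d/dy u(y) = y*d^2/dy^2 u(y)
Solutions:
 u(y) = C1 + C2*y^(1 - sqrt(3))


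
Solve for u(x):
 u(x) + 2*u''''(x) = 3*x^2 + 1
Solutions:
 u(x) = 3*x^2 + (C1*sin(2^(1/4)*x/2) + C2*cos(2^(1/4)*x/2))*exp(-2^(1/4)*x/2) + (C3*sin(2^(1/4)*x/2) + C4*cos(2^(1/4)*x/2))*exp(2^(1/4)*x/2) + 1


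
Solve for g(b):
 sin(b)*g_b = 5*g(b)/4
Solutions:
 g(b) = C1*(cos(b) - 1)^(5/8)/(cos(b) + 1)^(5/8)


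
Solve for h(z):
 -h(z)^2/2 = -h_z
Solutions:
 h(z) = -2/(C1 + z)


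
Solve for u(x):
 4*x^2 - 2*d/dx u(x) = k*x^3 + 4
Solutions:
 u(x) = C1 - k*x^4/8 + 2*x^3/3 - 2*x


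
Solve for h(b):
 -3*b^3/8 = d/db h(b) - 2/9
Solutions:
 h(b) = C1 - 3*b^4/32 + 2*b/9


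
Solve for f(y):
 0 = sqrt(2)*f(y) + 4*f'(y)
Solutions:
 f(y) = C1*exp(-sqrt(2)*y/4)


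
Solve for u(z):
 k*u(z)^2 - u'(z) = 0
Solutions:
 u(z) = -1/(C1 + k*z)


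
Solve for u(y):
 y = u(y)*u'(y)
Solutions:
 u(y) = -sqrt(C1 + y^2)
 u(y) = sqrt(C1 + y^2)


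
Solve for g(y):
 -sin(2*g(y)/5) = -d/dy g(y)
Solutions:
 -y + 5*log(cos(2*g(y)/5) - 1)/4 - 5*log(cos(2*g(y)/5) + 1)/4 = C1


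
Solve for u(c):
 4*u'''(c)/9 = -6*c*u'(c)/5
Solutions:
 u(c) = C1 + Integral(C2*airyai(-3*10^(2/3)*c/10) + C3*airybi(-3*10^(2/3)*c/10), c)


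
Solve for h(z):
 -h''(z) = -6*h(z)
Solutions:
 h(z) = C1*exp(-sqrt(6)*z) + C2*exp(sqrt(6)*z)


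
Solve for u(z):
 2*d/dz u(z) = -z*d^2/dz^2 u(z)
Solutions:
 u(z) = C1 + C2/z


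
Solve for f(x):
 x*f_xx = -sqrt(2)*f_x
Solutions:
 f(x) = C1 + C2*x^(1 - sqrt(2))


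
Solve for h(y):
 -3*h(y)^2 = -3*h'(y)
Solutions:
 h(y) = -1/(C1 + y)


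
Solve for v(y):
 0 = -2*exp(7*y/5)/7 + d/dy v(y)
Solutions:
 v(y) = C1 + 10*exp(7*y/5)/49


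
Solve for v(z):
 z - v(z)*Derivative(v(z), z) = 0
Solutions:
 v(z) = -sqrt(C1 + z^2)
 v(z) = sqrt(C1 + z^2)


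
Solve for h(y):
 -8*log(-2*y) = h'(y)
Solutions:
 h(y) = C1 - 8*y*log(-y) + 8*y*(1 - log(2))


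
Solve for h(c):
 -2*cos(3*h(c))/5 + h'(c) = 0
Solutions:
 -2*c/5 - log(sin(3*h(c)) - 1)/6 + log(sin(3*h(c)) + 1)/6 = C1


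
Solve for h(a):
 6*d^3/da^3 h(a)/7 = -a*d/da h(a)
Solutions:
 h(a) = C1 + Integral(C2*airyai(-6^(2/3)*7^(1/3)*a/6) + C3*airybi(-6^(2/3)*7^(1/3)*a/6), a)


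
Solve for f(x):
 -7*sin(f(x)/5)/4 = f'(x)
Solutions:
 7*x/4 + 5*log(cos(f(x)/5) - 1)/2 - 5*log(cos(f(x)/5) + 1)/2 = C1


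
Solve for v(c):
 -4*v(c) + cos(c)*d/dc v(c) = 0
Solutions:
 v(c) = C1*(sin(c)^2 + 2*sin(c) + 1)/(sin(c)^2 - 2*sin(c) + 1)


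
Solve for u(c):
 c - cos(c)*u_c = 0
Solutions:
 u(c) = C1 + Integral(c/cos(c), c)


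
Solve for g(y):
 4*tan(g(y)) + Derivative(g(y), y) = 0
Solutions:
 g(y) = pi - asin(C1*exp(-4*y))
 g(y) = asin(C1*exp(-4*y))


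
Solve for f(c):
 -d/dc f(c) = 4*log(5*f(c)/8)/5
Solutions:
 -5*Integral(1/(-log(_y) - log(5) + 3*log(2)), (_y, f(c)))/4 = C1 - c


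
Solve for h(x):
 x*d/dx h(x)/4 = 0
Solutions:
 h(x) = C1


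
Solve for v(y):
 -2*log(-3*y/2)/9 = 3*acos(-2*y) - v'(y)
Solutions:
 v(y) = C1 + 2*y*log(-y)/9 + 3*y*acos(-2*y) - 2*y/9 - 2*y*log(2)/9 + 2*y*log(3)/9 + 3*sqrt(1 - 4*y^2)/2


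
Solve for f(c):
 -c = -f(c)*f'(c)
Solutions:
 f(c) = -sqrt(C1 + c^2)
 f(c) = sqrt(C1 + c^2)


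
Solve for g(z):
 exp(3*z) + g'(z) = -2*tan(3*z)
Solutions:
 g(z) = C1 - exp(3*z)/3 + 2*log(cos(3*z))/3


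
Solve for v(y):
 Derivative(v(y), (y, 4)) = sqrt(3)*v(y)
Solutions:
 v(y) = C1*exp(-3^(1/8)*y) + C2*exp(3^(1/8)*y) + C3*sin(3^(1/8)*y) + C4*cos(3^(1/8)*y)


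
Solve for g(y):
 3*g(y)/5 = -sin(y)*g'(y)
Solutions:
 g(y) = C1*(cos(y) + 1)^(3/10)/(cos(y) - 1)^(3/10)


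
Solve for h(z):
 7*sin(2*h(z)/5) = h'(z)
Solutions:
 -7*z + 5*log(cos(2*h(z)/5) - 1)/4 - 5*log(cos(2*h(z)/5) + 1)/4 = C1


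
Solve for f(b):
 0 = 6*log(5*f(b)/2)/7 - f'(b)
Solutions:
 7*Integral(1/(-log(_y) - log(5) + log(2)), (_y, f(b)))/6 = C1 - b


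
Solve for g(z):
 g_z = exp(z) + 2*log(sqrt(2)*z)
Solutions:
 g(z) = C1 + 2*z*log(z) + z*(-2 + log(2)) + exp(z)


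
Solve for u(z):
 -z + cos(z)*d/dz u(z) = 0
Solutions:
 u(z) = C1 + Integral(z/cos(z), z)


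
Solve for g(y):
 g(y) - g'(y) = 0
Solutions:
 g(y) = C1*exp(y)


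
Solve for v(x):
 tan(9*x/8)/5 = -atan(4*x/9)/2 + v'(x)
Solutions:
 v(x) = C1 + x*atan(4*x/9)/2 - 9*log(16*x^2 + 81)/16 - 8*log(cos(9*x/8))/45


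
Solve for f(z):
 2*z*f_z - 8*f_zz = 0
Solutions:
 f(z) = C1 + C2*erfi(sqrt(2)*z/4)


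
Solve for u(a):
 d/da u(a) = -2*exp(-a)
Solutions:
 u(a) = C1 + 2*exp(-a)


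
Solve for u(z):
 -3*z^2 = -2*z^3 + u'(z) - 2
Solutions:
 u(z) = C1 + z^4/2 - z^3 + 2*z


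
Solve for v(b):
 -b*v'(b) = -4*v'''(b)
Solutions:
 v(b) = C1 + Integral(C2*airyai(2^(1/3)*b/2) + C3*airybi(2^(1/3)*b/2), b)


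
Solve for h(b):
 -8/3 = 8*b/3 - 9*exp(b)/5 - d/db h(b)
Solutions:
 h(b) = C1 + 4*b^2/3 + 8*b/3 - 9*exp(b)/5


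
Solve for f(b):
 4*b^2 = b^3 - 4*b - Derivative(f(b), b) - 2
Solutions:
 f(b) = C1 + b^4/4 - 4*b^3/3 - 2*b^2 - 2*b


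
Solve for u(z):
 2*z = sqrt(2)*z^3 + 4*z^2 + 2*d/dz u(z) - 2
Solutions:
 u(z) = C1 - sqrt(2)*z^4/8 - 2*z^3/3 + z^2/2 + z


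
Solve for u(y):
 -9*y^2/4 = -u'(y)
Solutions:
 u(y) = C1 + 3*y^3/4


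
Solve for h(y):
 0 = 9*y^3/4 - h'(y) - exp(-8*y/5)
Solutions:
 h(y) = C1 + 9*y^4/16 + 5*exp(-8*y/5)/8


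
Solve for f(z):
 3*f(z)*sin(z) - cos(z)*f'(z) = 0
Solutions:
 f(z) = C1/cos(z)^3


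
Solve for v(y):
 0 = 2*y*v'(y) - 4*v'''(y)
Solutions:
 v(y) = C1 + Integral(C2*airyai(2^(2/3)*y/2) + C3*airybi(2^(2/3)*y/2), y)


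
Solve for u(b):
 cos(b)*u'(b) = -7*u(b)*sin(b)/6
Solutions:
 u(b) = C1*cos(b)^(7/6)


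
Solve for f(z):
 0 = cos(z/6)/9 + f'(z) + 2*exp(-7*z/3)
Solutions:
 f(z) = C1 - 2*sin(z/6)/3 + 6*exp(-7*z/3)/7


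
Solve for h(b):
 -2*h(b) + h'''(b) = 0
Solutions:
 h(b) = C3*exp(2^(1/3)*b) + (C1*sin(2^(1/3)*sqrt(3)*b/2) + C2*cos(2^(1/3)*sqrt(3)*b/2))*exp(-2^(1/3)*b/2)


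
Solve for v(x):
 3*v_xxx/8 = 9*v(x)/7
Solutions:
 v(x) = C3*exp(2*3^(1/3)*7^(2/3)*x/7) + (C1*sin(3^(5/6)*7^(2/3)*x/7) + C2*cos(3^(5/6)*7^(2/3)*x/7))*exp(-3^(1/3)*7^(2/3)*x/7)


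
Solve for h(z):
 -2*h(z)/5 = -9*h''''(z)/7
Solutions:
 h(z) = C1*exp(-14^(1/4)*sqrt(3)*5^(3/4)*z/15) + C2*exp(14^(1/4)*sqrt(3)*5^(3/4)*z/15) + C3*sin(14^(1/4)*sqrt(3)*5^(3/4)*z/15) + C4*cos(14^(1/4)*sqrt(3)*5^(3/4)*z/15)


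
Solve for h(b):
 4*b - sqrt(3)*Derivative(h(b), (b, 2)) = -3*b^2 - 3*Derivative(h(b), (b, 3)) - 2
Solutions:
 h(b) = C1 + C2*b + C3*exp(sqrt(3)*b/3) + sqrt(3)*b^4/12 + b^3*(2*sqrt(3)/9 + 1) + b^2*(2 + 10*sqrt(3)/3)


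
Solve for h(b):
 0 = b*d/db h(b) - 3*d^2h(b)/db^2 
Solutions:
 h(b) = C1 + C2*erfi(sqrt(6)*b/6)


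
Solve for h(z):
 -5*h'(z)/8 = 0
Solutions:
 h(z) = C1


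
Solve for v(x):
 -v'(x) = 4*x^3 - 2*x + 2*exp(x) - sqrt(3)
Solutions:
 v(x) = C1 - x^4 + x^2 + sqrt(3)*x - 2*exp(x)


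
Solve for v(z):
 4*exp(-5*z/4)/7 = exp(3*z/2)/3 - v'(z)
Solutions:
 v(z) = C1 + 2*exp(3*z/2)/9 + 16*exp(-5*z/4)/35


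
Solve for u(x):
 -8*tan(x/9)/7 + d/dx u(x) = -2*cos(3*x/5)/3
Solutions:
 u(x) = C1 - 72*log(cos(x/9))/7 - 10*sin(3*x/5)/9


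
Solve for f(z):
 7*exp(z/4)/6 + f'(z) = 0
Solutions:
 f(z) = C1 - 14*exp(z/4)/3


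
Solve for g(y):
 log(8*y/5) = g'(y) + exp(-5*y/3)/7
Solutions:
 g(y) = C1 + y*log(y) + y*(-log(5) - 1 + 3*log(2)) + 3*exp(-5*y/3)/35


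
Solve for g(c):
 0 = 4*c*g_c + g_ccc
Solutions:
 g(c) = C1 + Integral(C2*airyai(-2^(2/3)*c) + C3*airybi(-2^(2/3)*c), c)


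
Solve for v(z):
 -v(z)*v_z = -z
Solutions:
 v(z) = -sqrt(C1 + z^2)
 v(z) = sqrt(C1 + z^2)


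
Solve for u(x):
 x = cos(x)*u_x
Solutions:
 u(x) = C1 + Integral(x/cos(x), x)


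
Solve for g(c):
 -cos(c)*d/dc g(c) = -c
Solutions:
 g(c) = C1 + Integral(c/cos(c), c)


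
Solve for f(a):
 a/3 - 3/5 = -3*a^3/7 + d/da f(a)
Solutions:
 f(a) = C1 + 3*a^4/28 + a^2/6 - 3*a/5


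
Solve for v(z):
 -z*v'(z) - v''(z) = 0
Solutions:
 v(z) = C1 + C2*erf(sqrt(2)*z/2)


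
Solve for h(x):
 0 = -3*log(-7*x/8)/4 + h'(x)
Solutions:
 h(x) = C1 + 3*x*log(-x)/4 + 3*x*(-3*log(2) - 1 + log(7))/4


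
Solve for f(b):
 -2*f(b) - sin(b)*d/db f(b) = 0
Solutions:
 f(b) = C1*(cos(b) + 1)/(cos(b) - 1)


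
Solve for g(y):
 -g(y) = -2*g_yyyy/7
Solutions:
 g(y) = C1*exp(-2^(3/4)*7^(1/4)*y/2) + C2*exp(2^(3/4)*7^(1/4)*y/2) + C3*sin(2^(3/4)*7^(1/4)*y/2) + C4*cos(2^(3/4)*7^(1/4)*y/2)


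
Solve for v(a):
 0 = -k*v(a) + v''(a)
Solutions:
 v(a) = C1*exp(-a*sqrt(k)) + C2*exp(a*sqrt(k))


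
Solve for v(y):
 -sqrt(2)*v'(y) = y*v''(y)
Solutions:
 v(y) = C1 + C2*y^(1 - sqrt(2))


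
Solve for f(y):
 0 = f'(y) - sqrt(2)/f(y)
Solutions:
 f(y) = -sqrt(C1 + 2*sqrt(2)*y)
 f(y) = sqrt(C1 + 2*sqrt(2)*y)


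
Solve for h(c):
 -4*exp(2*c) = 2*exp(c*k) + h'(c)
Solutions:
 h(c) = C1 - 2*exp(2*c) - 2*exp(c*k)/k


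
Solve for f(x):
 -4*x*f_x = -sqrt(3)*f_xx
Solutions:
 f(x) = C1 + C2*erfi(sqrt(2)*3^(3/4)*x/3)


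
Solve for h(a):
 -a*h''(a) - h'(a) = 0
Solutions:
 h(a) = C1 + C2*log(a)


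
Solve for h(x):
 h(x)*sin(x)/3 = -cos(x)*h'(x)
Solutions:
 h(x) = C1*cos(x)^(1/3)


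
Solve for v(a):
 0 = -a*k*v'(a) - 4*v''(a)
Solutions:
 v(a) = Piecewise((-sqrt(2)*sqrt(pi)*C1*erf(sqrt(2)*a*sqrt(k)/4)/sqrt(k) - C2, (k > 0) | (k < 0)), (-C1*a - C2, True))


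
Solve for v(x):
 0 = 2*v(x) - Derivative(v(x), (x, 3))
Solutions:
 v(x) = C3*exp(2^(1/3)*x) + (C1*sin(2^(1/3)*sqrt(3)*x/2) + C2*cos(2^(1/3)*sqrt(3)*x/2))*exp(-2^(1/3)*x/2)


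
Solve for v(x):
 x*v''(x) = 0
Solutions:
 v(x) = C1 + C2*x


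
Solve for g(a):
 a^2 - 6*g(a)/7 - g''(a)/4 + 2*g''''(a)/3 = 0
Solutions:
 g(a) = C1*exp(-sqrt(21)*a*sqrt(7 + sqrt(1841))/28) + C2*exp(sqrt(21)*a*sqrt(7 + sqrt(1841))/28) + C3*sin(sqrt(21)*a*sqrt(-7 + sqrt(1841))/28) + C4*cos(sqrt(21)*a*sqrt(-7 + sqrt(1841))/28) + 7*a^2/6 - 49/72


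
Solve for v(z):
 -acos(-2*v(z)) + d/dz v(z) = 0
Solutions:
 Integral(1/acos(-2*_y), (_y, v(z))) = C1 + z


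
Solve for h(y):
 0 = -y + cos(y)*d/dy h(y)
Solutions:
 h(y) = C1 + Integral(y/cos(y), y)


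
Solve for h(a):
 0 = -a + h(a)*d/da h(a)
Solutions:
 h(a) = -sqrt(C1 + a^2)
 h(a) = sqrt(C1 + a^2)


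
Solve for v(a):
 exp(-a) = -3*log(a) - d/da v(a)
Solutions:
 v(a) = C1 - 3*a*log(a) + 3*a + exp(-a)


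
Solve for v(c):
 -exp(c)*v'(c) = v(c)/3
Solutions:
 v(c) = C1*exp(exp(-c)/3)


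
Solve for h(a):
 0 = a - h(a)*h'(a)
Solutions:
 h(a) = -sqrt(C1 + a^2)
 h(a) = sqrt(C1 + a^2)


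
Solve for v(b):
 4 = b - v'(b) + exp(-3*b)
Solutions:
 v(b) = C1 + b^2/2 - 4*b - exp(-3*b)/3


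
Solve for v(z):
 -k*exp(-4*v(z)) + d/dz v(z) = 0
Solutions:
 v(z) = log(-I*(C1 + 4*k*z)^(1/4))
 v(z) = log(I*(C1 + 4*k*z)^(1/4))
 v(z) = log(-(C1 + 4*k*z)^(1/4))
 v(z) = log(C1 + 4*k*z)/4


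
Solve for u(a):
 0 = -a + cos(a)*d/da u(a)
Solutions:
 u(a) = C1 + Integral(a/cos(a), a)


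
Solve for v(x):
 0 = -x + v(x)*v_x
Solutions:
 v(x) = -sqrt(C1 + x^2)
 v(x) = sqrt(C1 + x^2)


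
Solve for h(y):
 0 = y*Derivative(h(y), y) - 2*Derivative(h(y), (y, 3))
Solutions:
 h(y) = C1 + Integral(C2*airyai(2^(2/3)*y/2) + C3*airybi(2^(2/3)*y/2), y)


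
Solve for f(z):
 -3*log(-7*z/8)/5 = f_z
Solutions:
 f(z) = C1 - 3*z*log(-z)/5 + 3*z*(-log(7) + 1 + 3*log(2))/5


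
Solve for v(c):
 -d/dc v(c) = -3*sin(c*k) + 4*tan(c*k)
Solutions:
 v(c) = C1 - 4*Piecewise((-log(cos(c*k))/k, Ne(k, 0)), (0, True)) + 3*Piecewise((-cos(c*k)/k, Ne(k, 0)), (0, True))


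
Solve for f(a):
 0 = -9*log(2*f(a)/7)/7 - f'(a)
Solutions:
 7*Integral(1/(log(_y) - log(7) + log(2)), (_y, f(a)))/9 = C1 - a


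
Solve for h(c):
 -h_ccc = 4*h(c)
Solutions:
 h(c) = C3*exp(-2^(2/3)*c) + (C1*sin(2^(2/3)*sqrt(3)*c/2) + C2*cos(2^(2/3)*sqrt(3)*c/2))*exp(2^(2/3)*c/2)


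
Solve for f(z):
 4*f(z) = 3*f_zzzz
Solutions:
 f(z) = C1*exp(-sqrt(2)*3^(3/4)*z/3) + C2*exp(sqrt(2)*3^(3/4)*z/3) + C3*sin(sqrt(2)*3^(3/4)*z/3) + C4*cos(sqrt(2)*3^(3/4)*z/3)


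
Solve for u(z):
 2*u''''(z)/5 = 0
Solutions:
 u(z) = C1 + C2*z + C3*z^2 + C4*z^3


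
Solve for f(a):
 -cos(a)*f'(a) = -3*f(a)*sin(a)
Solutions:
 f(a) = C1/cos(a)^3


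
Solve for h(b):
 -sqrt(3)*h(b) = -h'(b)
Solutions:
 h(b) = C1*exp(sqrt(3)*b)


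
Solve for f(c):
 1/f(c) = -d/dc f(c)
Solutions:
 f(c) = -sqrt(C1 - 2*c)
 f(c) = sqrt(C1 - 2*c)


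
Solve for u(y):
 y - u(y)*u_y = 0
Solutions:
 u(y) = -sqrt(C1 + y^2)
 u(y) = sqrt(C1 + y^2)


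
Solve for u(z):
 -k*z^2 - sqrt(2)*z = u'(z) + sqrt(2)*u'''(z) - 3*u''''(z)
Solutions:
 u(z) = C1 + C2*exp(z*(-2^(2/3)*(4*sqrt(2) + 243 + sqrt(-32 + (4*sqrt(2) + 243)^2))^(1/3) - 4*2^(1/3)/(4*sqrt(2) + 243 + sqrt(-32 + (4*sqrt(2) + 243)^2))^(1/3) + 4*sqrt(2))/36)*sin(2^(1/3)*sqrt(3)*z*(-2^(1/3)*(4*sqrt(2) + 243 + sqrt(-32 + (4*sqrt(2) + 243)^2))^(1/3) + 4/(4*sqrt(2) + 243 + sqrt(-32 + (4*sqrt(2) + 243)^2))^(1/3))/36) + C3*exp(z*(-2^(2/3)*(4*sqrt(2) + 243 + sqrt(-32 + (4*sqrt(2) + 243)^2))^(1/3) - 4*2^(1/3)/(4*sqrt(2) + 243 + sqrt(-32 + (4*sqrt(2) + 243)^2))^(1/3) + 4*sqrt(2))/36)*cos(2^(1/3)*sqrt(3)*z*(-2^(1/3)*(4*sqrt(2) + 243 + sqrt(-32 + (4*sqrt(2) + 243)^2))^(1/3) + 4/(4*sqrt(2) + 243 + sqrt(-32 + (4*sqrt(2) + 243)^2))^(1/3))/36) + C4*exp(z*(4*2^(1/3)/(4*sqrt(2) + 243 + sqrt(-32 + (4*sqrt(2) + 243)^2))^(1/3) + 2*sqrt(2) + 2^(2/3)*(4*sqrt(2) + 243 + sqrt(-32 + (4*sqrt(2) + 243)^2))^(1/3))/18) - k*z^3/3 + 2*sqrt(2)*k*z - sqrt(2)*z^2/2
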